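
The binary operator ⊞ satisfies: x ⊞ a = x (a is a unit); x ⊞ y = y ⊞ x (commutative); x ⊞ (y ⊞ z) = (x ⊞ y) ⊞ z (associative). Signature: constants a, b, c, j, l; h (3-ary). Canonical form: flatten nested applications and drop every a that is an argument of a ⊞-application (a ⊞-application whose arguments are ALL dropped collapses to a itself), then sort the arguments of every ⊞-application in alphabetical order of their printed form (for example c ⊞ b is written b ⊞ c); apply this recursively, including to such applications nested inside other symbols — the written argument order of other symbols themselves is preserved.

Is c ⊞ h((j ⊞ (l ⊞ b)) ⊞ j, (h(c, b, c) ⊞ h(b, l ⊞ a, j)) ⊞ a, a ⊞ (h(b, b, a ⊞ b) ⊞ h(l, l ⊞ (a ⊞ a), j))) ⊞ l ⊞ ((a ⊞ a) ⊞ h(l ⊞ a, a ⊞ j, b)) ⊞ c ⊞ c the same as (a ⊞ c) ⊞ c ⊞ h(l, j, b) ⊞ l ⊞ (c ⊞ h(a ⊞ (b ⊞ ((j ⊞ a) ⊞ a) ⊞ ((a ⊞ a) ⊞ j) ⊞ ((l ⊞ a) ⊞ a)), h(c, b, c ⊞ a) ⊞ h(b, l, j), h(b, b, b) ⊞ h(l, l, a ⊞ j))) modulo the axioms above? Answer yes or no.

Left:  c ⊞ h((j ⊞ (l ⊞ b)) ⊞ j, (h(c, b, c) ⊞ h(b, l ⊞ a, j)) ⊞ a, a ⊞ (h(b, b, a ⊞ b) ⊞ h(l, l ⊞ (a ⊞ a), j))) ⊞ l ⊞ ((a ⊞ a) ⊞ h(l ⊞ a, a ⊞ j, b)) ⊞ c ⊞ c
  Flatten:  c ⊞ h((j ⊞ (l ⊞ b)) ⊞ j, (h(c, b, c) ⊞ h(b, l ⊞ a, j)) ⊞ a, a ⊞ (h(b, b, a ⊞ b) ⊞ h(l, l ⊞ (a ⊞ a), j))) ⊞ l ⊞ a ⊞ a ⊞ h(l ⊞ a, a ⊞ j, b) ⊞ c ⊞ c
  Inside:  h((j ⊞ (l ⊞ b)) ⊞ j, (h(c, b, c) ⊞ h(b, l ⊞ a, j)) ⊞ a, a ⊞ (h(b, b, a ⊞ b) ⊞ h(l, l ⊞ (a ⊞ a), j)))  →  h(b ⊞ j ⊞ j ⊞ l, h(b, l, j) ⊞ h(c, b, c), h(b, b, b) ⊞ h(l, l, j))
  Simplify inside:  h(l ⊞ a, a ⊞ j, b)  →  h(l, j, b)
  Drop the unit:  drop a (×2)
  Sort:  c ⊞ c ⊞ c ⊞ h(b ⊞ j ⊞ j ⊞ l, h(b, l, j) ⊞ h(c, b, c), h(b, b, b) ⊞ h(l, l, j)) ⊞ h(l, j, b) ⊞ l
Right:  (a ⊞ c) ⊞ c ⊞ h(l, j, b) ⊞ l ⊞ (c ⊞ h(a ⊞ (b ⊞ ((j ⊞ a) ⊞ a) ⊞ ((a ⊞ a) ⊞ j) ⊞ ((l ⊞ a) ⊞ a)), h(c, b, c ⊞ a) ⊞ h(b, l, j), h(b, b, b) ⊞ h(l, l, a ⊞ j)))
  Merge nested applications:  a ⊞ c ⊞ c ⊞ h(l, j, b) ⊞ l ⊞ c ⊞ h(a ⊞ (b ⊞ ((j ⊞ a) ⊞ a) ⊞ ((a ⊞ a) ⊞ j) ⊞ ((l ⊞ a) ⊞ a)), h(c, b, c ⊞ a) ⊞ h(b, l, j), h(b, b, b) ⊞ h(l, l, a ⊞ j))
  Inside:  h(a ⊞ (b ⊞ ((j ⊞ a) ⊞ a) ⊞ ((a ⊞ a) ⊞ j) ⊞ ((l ⊞ a) ⊞ a)), h(c, b, c ⊞ a) ⊞ h(b, l, j), h(b, b, b) ⊞ h(l, l, a ⊞ j))  →  h(b ⊞ j ⊞ j ⊞ l, h(b, l, j) ⊞ h(c, b, c), h(b, b, b) ⊞ h(l, l, j))
  Unit:  drop a
  Order the arguments:  c ⊞ c ⊞ c ⊞ h(b ⊞ j ⊞ j ⊞ l, h(b, l, j) ⊞ h(c, b, c), h(b, b, b) ⊞ h(l, l, j)) ⊞ h(l, j, b) ⊞ l

Answer: yes — both canonical forms are c ⊞ c ⊞ c ⊞ h(b ⊞ j ⊞ j ⊞ l, h(b, l, j) ⊞ h(c, b, c), h(b, b, b) ⊞ h(l, l, j)) ⊞ h(l, j, b) ⊞ l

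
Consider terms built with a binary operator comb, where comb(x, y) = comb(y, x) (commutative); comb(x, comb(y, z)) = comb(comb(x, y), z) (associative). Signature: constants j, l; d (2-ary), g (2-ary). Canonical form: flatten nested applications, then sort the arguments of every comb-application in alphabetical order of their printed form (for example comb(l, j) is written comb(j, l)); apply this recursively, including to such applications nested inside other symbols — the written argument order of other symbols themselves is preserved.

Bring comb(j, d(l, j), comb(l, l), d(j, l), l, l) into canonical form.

Merge nested applications:  comb(j, d(l, j), l, l, d(j, l), l, l)
Sort arguments:  comb(d(j, l), d(l, j), j, l, l, l, l)

Answer: comb(d(j, l), d(l, j), j, l, l, l, l)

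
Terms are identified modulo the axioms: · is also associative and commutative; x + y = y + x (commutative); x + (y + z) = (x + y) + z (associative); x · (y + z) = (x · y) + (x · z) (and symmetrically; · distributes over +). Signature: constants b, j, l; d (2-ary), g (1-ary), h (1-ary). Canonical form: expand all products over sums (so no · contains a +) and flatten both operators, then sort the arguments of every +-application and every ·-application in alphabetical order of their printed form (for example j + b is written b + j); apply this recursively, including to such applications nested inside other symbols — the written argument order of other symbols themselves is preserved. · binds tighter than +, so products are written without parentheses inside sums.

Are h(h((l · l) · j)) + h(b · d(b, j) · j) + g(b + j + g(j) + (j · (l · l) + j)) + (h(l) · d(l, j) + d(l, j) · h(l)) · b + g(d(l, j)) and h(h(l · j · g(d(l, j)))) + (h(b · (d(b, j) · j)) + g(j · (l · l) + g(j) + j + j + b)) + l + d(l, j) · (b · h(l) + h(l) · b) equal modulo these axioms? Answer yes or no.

Answer: no — b · d(l, j) · h(l) + b · d(l, j) · h(l) + g(b + g(j) + j + j + j · l · l) + g(d(l, j)) + h(b · d(b, j) · j) + h(h(j · l · l)) vs b · d(l, j) · h(l) + b · d(l, j) · h(l) + g(b + g(j) + j + j + j · l · l) + h(b · d(b, j) · j) + h(h(g(d(l, j)) · j · l)) + l

Derivation:
Left:  h(h((l · l) · j)) + h(b · d(b, j) · j) + g(b + j + g(j) + (j · (l · l) + j)) + (h(l) · d(l, j) + d(l, j) · h(l)) · b + g(d(l, j))
  Distribute:  h(h(j · l · l)) + h(b · d(b, j) · j) + g(b + g(j) + j + j + j · l · l) + b · d(l, j) · h(l) + b · d(l, j) · h(l) + g(d(l, j))
  Sort:  b · d(l, j) · h(l) + b · d(l, j) · h(l) + g(b + g(j) + j + j + j · l · l) + g(d(l, j)) + h(b · d(b, j) · j) + h(h(j · l · l))
Right:  h(h(l · j · g(d(l, j)))) + (h(b · (d(b, j) · j)) + g(j · (l · l) + g(j) + j + j + b)) + l + d(l, j) · (b · h(l) + h(l) · b)
  Expand products over sums:  h(h(g(d(l, j)) · j · l)) + h(b · d(b, j) · j) + g(b + g(j) + j + j + j · l · l) + l + b · d(l, j) · h(l) + b · d(l, j) · h(l)
  Order the arguments:  b · d(l, j) · h(l) + b · d(l, j) · h(l) + g(b + g(j) + j + j + j · l · l) + h(b · d(b, j) · j) + h(h(g(d(l, j)) · j · l)) + l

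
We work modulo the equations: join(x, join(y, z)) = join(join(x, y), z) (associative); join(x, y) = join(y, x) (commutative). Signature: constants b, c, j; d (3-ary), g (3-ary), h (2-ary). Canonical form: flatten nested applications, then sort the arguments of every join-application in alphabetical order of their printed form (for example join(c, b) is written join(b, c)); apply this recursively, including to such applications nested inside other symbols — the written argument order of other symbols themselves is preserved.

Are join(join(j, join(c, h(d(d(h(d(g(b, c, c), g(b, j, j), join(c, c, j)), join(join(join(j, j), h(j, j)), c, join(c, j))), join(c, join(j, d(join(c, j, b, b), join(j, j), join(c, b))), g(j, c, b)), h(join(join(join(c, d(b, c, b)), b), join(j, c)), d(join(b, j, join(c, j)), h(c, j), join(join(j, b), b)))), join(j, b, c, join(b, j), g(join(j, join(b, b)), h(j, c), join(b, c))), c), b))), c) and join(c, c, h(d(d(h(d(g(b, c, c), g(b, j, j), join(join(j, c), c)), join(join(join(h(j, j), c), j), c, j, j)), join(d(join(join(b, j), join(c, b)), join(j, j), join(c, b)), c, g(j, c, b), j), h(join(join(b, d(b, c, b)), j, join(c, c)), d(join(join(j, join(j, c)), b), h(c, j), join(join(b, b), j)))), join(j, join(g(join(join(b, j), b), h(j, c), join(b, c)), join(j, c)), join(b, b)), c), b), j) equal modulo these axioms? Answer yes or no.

Left:  join(join(j, join(c, h(d(d(h(d(g(b, c, c), g(b, j, j), join(c, c, j)), join(join(join(j, j), h(j, j)), c, join(c, j))), join(c, join(j, d(join(c, j, b, b), join(j, j), join(c, b))), g(j, c, b)), h(join(join(join(c, d(b, c, b)), b), join(j, c)), d(join(b, j, join(c, j)), h(c, j), join(join(j, b), b)))), join(j, b, c, join(b, j), g(join(j, join(b, b)), h(j, c), join(b, c))), c), b))), c)
  Un-nest:  join(j, c, h(d(d(h(d(g(b, c, c), g(b, j, j), join(c, c, j)), join(join(join(j, j), h(j, j)), c, join(c, j))), join(c, join(j, d(join(c, j, b, b), join(j, j), join(c, b))), g(j, c, b)), h(join(join(join(c, d(b, c, b)), b), join(j, c)), d(join(b, j, join(c, j)), h(c, j), join(join(j, b), b)))), join(j, b, c, join(b, j), g(join(j, join(b, b)), h(j, c), join(b, c))), c), b), c)
  Simplify inside:  h(d(d(h(d(g(b, c, c), g(b, j, j), join(c, c, j)), join(join(join(j, j), h(j, j)), c, join(c, j))), join(c, join(j, d(join(c, j, b, b), join(j, j), join(c, b))), g(j, c, b)), h(join(join(join(c, d(b, c, b)), b), join(j, c)), d(join(b, j, join(c, j)), h(c, j), join(join(j, b), b)))), join(j, b, c, join(b, j), g(join(j, join(b, b)), h(j, c), join(b, c))), c), b)  →  h(d(d(h(d(g(b, c, c), g(b, j, j), join(c, c, j)), join(c, c, h(j, j), j, j, j)), join(c, d(join(b, b, c, j), join(j, j), join(b, c)), g(j, c, b), j), h(join(b, c, c, d(b, c, b), j), d(join(b, c, j, j), h(c, j), join(b, b, j)))), join(b, b, c, g(join(b, b, j), h(j, c), join(b, c)), j, j), c), b)
  Order the arguments:  join(c, c, h(d(d(h(d(g(b, c, c), g(b, j, j), join(c, c, j)), join(c, c, h(j, j), j, j, j)), join(c, d(join(b, b, c, j), join(j, j), join(b, c)), g(j, c, b), j), h(join(b, c, c, d(b, c, b), j), d(join(b, c, j, j), h(c, j), join(b, b, j)))), join(b, b, c, g(join(b, b, j), h(j, c), join(b, c)), j, j), c), b), j)
Right:  join(c, c, h(d(d(h(d(g(b, c, c), g(b, j, j), join(join(j, c), c)), join(join(join(h(j, j), c), j), c, j, j)), join(d(join(join(b, j), join(c, b)), join(j, j), join(c, b)), c, g(j, c, b), j), h(join(join(b, d(b, c, b)), j, join(c, c)), d(join(join(j, join(j, c)), b), h(c, j), join(join(b, b), j)))), join(j, join(g(join(join(b, j), b), h(j, c), join(b, c)), join(j, c)), join(b, b)), c), b), j)
  Inside:  h(d(d(h(d(g(b, c, c), g(b, j, j), join(join(j, c), c)), join(join(join(h(j, j), c), j), c, j, j)), join(d(join(join(b, j), join(c, b)), join(j, j), join(c, b)), c, g(j, c, b), j), h(join(join(b, d(b, c, b)), j, join(c, c)), d(join(join(j, join(j, c)), b), h(c, j), join(join(b, b), j)))), join(j, join(g(join(join(b, j), b), h(j, c), join(b, c)), join(j, c)), join(b, b)), c), b)  →  h(d(d(h(d(g(b, c, c), g(b, j, j), join(c, c, j)), join(c, c, h(j, j), j, j, j)), join(c, d(join(b, b, c, j), join(j, j), join(b, c)), g(j, c, b), j), h(join(b, c, c, d(b, c, b), j), d(join(b, c, j, j), h(c, j), join(b, b, j)))), join(b, b, c, g(join(b, b, j), h(j, c), join(b, c)), j, j), c), b)
  Sort:  join(c, c, h(d(d(h(d(g(b, c, c), g(b, j, j), join(c, c, j)), join(c, c, h(j, j), j, j, j)), join(c, d(join(b, b, c, j), join(j, j), join(b, c)), g(j, c, b), j), h(join(b, c, c, d(b, c, b), j), d(join(b, c, j, j), h(c, j), join(b, b, j)))), join(b, b, c, g(join(b, b, j), h(j, c), join(b, c)), j, j), c), b), j)

Answer: yes — both canonical forms are join(c, c, h(d(d(h(d(g(b, c, c), g(b, j, j), join(c, c, j)), join(c, c, h(j, j), j, j, j)), join(c, d(join(b, b, c, j), join(j, j), join(b, c)), g(j, c, b), j), h(join(b, c, c, d(b, c, b), j), d(join(b, c, j, j), h(c, j), join(b, b, j)))), join(b, b, c, g(join(b, b, j), h(j, c), join(b, c)), j, j), c), b), j)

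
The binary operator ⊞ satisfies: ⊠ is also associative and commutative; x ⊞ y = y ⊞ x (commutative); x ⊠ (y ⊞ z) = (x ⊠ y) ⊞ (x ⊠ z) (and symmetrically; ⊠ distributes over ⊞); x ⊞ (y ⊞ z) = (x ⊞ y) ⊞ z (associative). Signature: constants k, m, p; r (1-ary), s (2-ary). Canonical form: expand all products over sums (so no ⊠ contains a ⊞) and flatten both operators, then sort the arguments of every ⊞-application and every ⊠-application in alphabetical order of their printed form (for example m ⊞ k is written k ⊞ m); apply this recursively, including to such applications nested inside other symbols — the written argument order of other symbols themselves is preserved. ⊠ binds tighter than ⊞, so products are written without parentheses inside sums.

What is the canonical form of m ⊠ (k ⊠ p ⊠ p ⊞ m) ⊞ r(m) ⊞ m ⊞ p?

Answer: k ⊠ m ⊠ p ⊠ p ⊞ m ⊞ m ⊠ m ⊞ p ⊞ r(m)

Derivation:
Expand:  k ⊠ m ⊠ p ⊠ p ⊞ m ⊠ m ⊞ r(m) ⊞ m ⊞ p
Sort arguments:  k ⊠ m ⊠ p ⊠ p ⊞ m ⊞ m ⊠ m ⊞ p ⊞ r(m)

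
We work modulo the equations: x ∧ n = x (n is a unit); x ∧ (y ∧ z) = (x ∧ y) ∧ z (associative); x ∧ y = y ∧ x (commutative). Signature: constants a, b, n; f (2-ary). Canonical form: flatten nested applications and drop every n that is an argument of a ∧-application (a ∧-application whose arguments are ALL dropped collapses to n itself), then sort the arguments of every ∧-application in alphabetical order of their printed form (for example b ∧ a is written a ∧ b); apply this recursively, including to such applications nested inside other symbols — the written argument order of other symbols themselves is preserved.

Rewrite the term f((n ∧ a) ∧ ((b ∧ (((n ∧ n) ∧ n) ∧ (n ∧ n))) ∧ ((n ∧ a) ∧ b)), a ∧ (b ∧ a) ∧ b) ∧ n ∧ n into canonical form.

Answer: f(a ∧ a ∧ b ∧ b, a ∧ a ∧ b ∧ b)

Derivation:
Canonicalize subterm:  f((n ∧ a) ∧ ((b ∧ (((n ∧ n) ∧ n) ∧ (n ∧ n))) ∧ ((n ∧ a) ∧ b)), a ∧ (b ∧ a) ∧ b)  →  f(a ∧ a ∧ b ∧ b, a ∧ a ∧ b ∧ b)
Units out:  drop n (×2)
Sort:  f(a ∧ a ∧ b ∧ b, a ∧ a ∧ b ∧ b)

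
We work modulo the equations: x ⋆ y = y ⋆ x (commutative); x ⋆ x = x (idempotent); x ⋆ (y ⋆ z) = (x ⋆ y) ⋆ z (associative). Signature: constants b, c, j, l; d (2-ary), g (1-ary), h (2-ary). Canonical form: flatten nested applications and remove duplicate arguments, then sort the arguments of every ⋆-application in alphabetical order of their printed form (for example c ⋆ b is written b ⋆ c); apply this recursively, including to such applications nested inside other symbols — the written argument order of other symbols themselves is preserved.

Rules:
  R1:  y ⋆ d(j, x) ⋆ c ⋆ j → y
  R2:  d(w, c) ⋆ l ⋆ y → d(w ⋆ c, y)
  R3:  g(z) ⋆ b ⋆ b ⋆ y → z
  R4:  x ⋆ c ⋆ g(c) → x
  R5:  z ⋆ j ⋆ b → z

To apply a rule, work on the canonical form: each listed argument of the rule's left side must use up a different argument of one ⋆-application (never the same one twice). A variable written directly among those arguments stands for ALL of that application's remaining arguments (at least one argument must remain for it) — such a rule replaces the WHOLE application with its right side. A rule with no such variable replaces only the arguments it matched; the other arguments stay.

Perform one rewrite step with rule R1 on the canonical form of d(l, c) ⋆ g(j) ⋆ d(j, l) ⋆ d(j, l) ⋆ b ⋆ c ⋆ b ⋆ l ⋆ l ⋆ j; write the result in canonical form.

Canonical form:  b ⋆ c ⋆ d(j, l) ⋆ d(l, c) ⋆ g(j) ⋆ j ⋆ l
R1 matches:  uses c, d(j, l), j;  x := l, y := b ⋆ d(l, c) ⋆ g(j) ⋆ l
Every leftover argument binds to the variable; the entire application is replaced.
New term:  b ⋆ d(l, c) ⋆ g(j) ⋆ l

Answer: b ⋆ d(l, c) ⋆ g(j) ⋆ l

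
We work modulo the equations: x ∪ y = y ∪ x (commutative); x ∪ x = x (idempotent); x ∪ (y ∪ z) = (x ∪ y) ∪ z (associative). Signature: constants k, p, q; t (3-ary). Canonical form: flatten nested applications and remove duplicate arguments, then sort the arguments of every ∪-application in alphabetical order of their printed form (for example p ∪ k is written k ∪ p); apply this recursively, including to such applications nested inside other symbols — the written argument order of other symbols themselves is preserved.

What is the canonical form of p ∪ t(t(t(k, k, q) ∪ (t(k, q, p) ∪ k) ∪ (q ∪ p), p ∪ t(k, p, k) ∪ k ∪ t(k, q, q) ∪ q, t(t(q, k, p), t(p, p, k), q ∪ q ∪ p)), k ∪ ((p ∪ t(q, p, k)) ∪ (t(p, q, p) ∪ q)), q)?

Answer: p ∪ t(t(k ∪ p ∪ q ∪ t(k, k, q) ∪ t(k, q, p), k ∪ p ∪ q ∪ t(k, p, k) ∪ t(k, q, q), t(t(q, k, p), t(p, p, k), p ∪ q)), k ∪ p ∪ q ∪ t(p, q, p) ∪ t(q, p, k), q)

Derivation:
Inside:  t(t(t(k, k, q) ∪ (t(k, q, p) ∪ k) ∪ (q ∪ p), p ∪ t(k, p, k) ∪ k ∪ t(k, q, q) ∪ q, t(t(q, k, p), t(p, p, k), q ∪ q ∪ p)), k ∪ ((p ∪ t(q, p, k)) ∪ (t(p, q, p) ∪ q)), q)  →  t(t(k ∪ p ∪ q ∪ t(k, k, q) ∪ t(k, q, p), k ∪ p ∪ q ∪ t(k, p, k) ∪ t(k, q, q), t(t(q, k, p), t(p, p, k), p ∪ q)), k ∪ p ∪ q ∪ t(p, q, p) ∪ t(q, p, k), q)
Sort:  p ∪ t(t(k ∪ p ∪ q ∪ t(k, k, q) ∪ t(k, q, p), k ∪ p ∪ q ∪ t(k, p, k) ∪ t(k, q, q), t(t(q, k, p), t(p, p, k), p ∪ q)), k ∪ p ∪ q ∪ t(p, q, p) ∪ t(q, p, k), q)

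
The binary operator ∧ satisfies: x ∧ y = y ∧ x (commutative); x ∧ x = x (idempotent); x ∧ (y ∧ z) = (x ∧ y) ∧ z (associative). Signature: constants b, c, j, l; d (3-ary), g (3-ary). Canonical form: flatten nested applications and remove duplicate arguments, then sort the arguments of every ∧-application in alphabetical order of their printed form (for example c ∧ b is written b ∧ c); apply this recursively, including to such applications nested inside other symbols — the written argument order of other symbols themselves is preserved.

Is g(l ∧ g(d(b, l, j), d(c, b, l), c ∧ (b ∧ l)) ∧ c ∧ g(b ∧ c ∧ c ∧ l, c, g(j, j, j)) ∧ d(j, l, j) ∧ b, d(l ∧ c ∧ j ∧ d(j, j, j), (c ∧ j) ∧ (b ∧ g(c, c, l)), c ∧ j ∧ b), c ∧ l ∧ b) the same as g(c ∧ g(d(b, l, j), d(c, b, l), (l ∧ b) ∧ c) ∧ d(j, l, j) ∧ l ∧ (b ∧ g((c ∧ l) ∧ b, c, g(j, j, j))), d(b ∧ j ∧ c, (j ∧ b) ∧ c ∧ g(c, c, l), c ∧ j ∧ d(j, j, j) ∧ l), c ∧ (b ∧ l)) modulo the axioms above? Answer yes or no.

Left:  g(l ∧ g(d(b, l, j), d(c, b, l), c ∧ (b ∧ l)) ∧ c ∧ g(b ∧ c ∧ c ∧ l, c, g(j, j, j)) ∧ d(j, l, j) ∧ b, d(l ∧ c ∧ j ∧ d(j, j, j), (c ∧ j) ∧ (b ∧ g(c, c, l)), c ∧ j ∧ b), c ∧ l ∧ b)
  Descend into:  l ∧ g(d(b, l, j), d(c, b, l), c ∧ (b ∧ l)) ∧ c ∧ g(b ∧ c ∧ c ∧ l, c, g(j, j, j)) ∧ d(j, l, j) ∧ b
  Simplify inside:  g(d(b, l, j), d(c, b, l), c ∧ (b ∧ l))  →  g(d(b, l, j), d(c, b, l), b ∧ c ∧ l)
  Simplify inside:  g(b ∧ c ∧ c ∧ l, c, g(j, j, j))  →  g(b ∧ c ∧ l, c, g(j, j, j))
  Sort:  b ∧ c ∧ d(j, l, j) ∧ g(b ∧ c ∧ l, c, g(j, j, j)) ∧ g(d(b, l, j), d(c, b, l), b ∧ c ∧ l) ∧ l
  Rebuild:  g(b ∧ c ∧ d(j, l, j) ∧ g(b ∧ c ∧ l, c, g(j, j, j)) ∧ g(d(b, l, j), d(c, b, l), b ∧ c ∧ l) ∧ l, d(c ∧ d(j, j, j) ∧ j ∧ l, b ∧ c ∧ g(c, c, l) ∧ j, b ∧ c ∧ j), b ∧ c ∧ l)
Right:  g(c ∧ g(d(b, l, j), d(c, b, l), (l ∧ b) ∧ c) ∧ d(j, l, j) ∧ l ∧ (b ∧ g((c ∧ l) ∧ b, c, g(j, j, j))), d(b ∧ j ∧ c, (j ∧ b) ∧ c ∧ g(c, c, l), c ∧ j ∧ d(j, j, j) ∧ l), c ∧ (b ∧ l))
  Focus inside:  c ∧ g(d(b, l, j), d(c, b, l), (l ∧ b) ∧ c) ∧ d(j, l, j) ∧ l ∧ (b ∧ g((c ∧ l) ∧ b, c, g(j, j, j)))
  Merge nested applications:  c ∧ g(d(b, l, j), d(c, b, l), (l ∧ b) ∧ c) ∧ d(j, l, j) ∧ l ∧ b ∧ g((c ∧ l) ∧ b, c, g(j, j, j))
  Canonicalize subterm:  g(d(b, l, j), d(c, b, l), (l ∧ b) ∧ c)  →  g(d(b, l, j), d(c, b, l), b ∧ c ∧ l)
  Inside:  g((c ∧ l) ∧ b, c, g(j, j, j))  →  g(b ∧ c ∧ l, c, g(j, j, j))
  Order the arguments:  b ∧ c ∧ d(j, l, j) ∧ g(b ∧ c ∧ l, c, g(j, j, j)) ∧ g(d(b, l, j), d(c, b, l), b ∧ c ∧ l) ∧ l
  Put back:  g(b ∧ c ∧ d(j, l, j) ∧ g(b ∧ c ∧ l, c, g(j, j, j)) ∧ g(d(b, l, j), d(c, b, l), b ∧ c ∧ l) ∧ l, d(b ∧ c ∧ j, b ∧ c ∧ g(c, c, l) ∧ j, c ∧ d(j, j, j) ∧ j ∧ l), b ∧ c ∧ l)

Answer: no — g(b ∧ c ∧ d(j, l, j) ∧ g(b ∧ c ∧ l, c, g(j, j, j)) ∧ g(d(b, l, j), d(c, b, l), b ∧ c ∧ l) ∧ l, d(c ∧ d(j, j, j) ∧ j ∧ l, b ∧ c ∧ g(c, c, l) ∧ j, b ∧ c ∧ j), b ∧ c ∧ l) vs g(b ∧ c ∧ d(j, l, j) ∧ g(b ∧ c ∧ l, c, g(j, j, j)) ∧ g(d(b, l, j), d(c, b, l), b ∧ c ∧ l) ∧ l, d(b ∧ c ∧ j, b ∧ c ∧ g(c, c, l) ∧ j, c ∧ d(j, j, j) ∧ j ∧ l), b ∧ c ∧ l)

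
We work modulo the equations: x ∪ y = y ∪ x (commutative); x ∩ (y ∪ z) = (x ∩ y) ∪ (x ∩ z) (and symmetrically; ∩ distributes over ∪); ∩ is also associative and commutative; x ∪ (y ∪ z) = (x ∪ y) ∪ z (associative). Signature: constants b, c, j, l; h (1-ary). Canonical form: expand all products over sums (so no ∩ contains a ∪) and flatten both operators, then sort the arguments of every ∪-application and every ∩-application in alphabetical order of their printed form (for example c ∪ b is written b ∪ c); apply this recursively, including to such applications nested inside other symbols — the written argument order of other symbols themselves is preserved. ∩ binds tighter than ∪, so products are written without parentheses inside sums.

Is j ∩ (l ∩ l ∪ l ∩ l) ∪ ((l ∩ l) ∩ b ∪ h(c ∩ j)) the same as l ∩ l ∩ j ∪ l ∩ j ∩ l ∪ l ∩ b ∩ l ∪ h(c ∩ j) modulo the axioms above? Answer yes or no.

Answer: yes — both canonical forms are b ∩ l ∩ l ∪ h(c ∩ j) ∪ j ∩ l ∩ l ∪ j ∩ l ∩ l

Derivation:
Left:  j ∩ (l ∩ l ∪ l ∩ l) ∪ ((l ∩ l) ∩ b ∪ h(c ∩ j))
  Expand products over sums:  j ∩ l ∩ l ∪ j ∩ l ∩ l ∪ b ∩ l ∩ l ∪ h(c ∩ j)
  Sort:  b ∩ l ∩ l ∪ h(c ∩ j) ∪ j ∩ l ∩ l ∪ j ∩ l ∩ l
Right:  l ∩ l ∩ j ∪ l ∩ j ∩ l ∪ l ∩ b ∩ l ∪ h(c ∩ j)
  Merge nested applications:  j ∩ l ∩ l ∪ j ∩ l ∩ l ∪ b ∩ l ∩ l ∪ h(c ∩ j)
  Order the arguments:  b ∩ l ∩ l ∪ h(c ∩ j) ∪ j ∩ l ∩ l ∪ j ∩ l ∩ l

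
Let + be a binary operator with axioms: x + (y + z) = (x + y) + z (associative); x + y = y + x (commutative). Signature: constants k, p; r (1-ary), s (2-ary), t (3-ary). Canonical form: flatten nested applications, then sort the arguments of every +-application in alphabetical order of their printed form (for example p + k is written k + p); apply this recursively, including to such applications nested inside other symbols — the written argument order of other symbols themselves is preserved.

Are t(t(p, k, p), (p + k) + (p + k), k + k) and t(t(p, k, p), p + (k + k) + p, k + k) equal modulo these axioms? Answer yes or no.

Answer: yes — both canonical forms are t(t(p, k, p), k + k + p + p, k + k)

Derivation:
Left:  t(t(p, k, p), (p + k) + (p + k), k + k)
  Descend into:  (p + k) + (p + k)
  Merge nested applications:  p + k + p + k
  Sort arguments:  k + k + p + p
  Rebuild:  t(t(p, k, p), k + k + p + p, k + k)
Right:  t(t(p, k, p), p + (k + k) + p, k + k)
  Focus inside:  p + (k + k) + p
  Merge nested applications:  p + k + k + p
  Order the arguments:  k + k + p + p
  Reassemble:  t(t(p, k, p), k + k + p + p, k + k)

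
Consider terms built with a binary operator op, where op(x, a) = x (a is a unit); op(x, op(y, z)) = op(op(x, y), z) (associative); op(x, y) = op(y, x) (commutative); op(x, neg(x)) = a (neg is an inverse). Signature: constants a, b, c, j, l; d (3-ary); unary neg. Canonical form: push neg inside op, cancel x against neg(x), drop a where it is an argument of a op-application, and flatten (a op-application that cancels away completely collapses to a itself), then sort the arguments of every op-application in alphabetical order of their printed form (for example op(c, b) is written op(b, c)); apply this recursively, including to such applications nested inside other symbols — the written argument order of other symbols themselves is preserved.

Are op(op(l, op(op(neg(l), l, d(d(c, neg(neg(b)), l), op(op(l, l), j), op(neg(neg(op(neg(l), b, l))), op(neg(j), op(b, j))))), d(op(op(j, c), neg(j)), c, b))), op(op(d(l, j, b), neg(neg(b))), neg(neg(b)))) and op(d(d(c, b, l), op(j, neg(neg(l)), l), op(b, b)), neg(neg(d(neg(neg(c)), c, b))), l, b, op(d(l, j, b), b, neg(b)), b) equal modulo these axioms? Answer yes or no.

Left:  op(op(l, op(op(neg(l), l, d(d(c, neg(neg(b)), l), op(op(l, l), j), op(neg(neg(op(neg(l), b, l))), op(neg(j), op(b, j))))), d(op(op(j, c), neg(j)), c, b))), op(op(d(l, j, b), neg(neg(b))), neg(neg(b))))
  Push neg inside:  distribute neg over op and collapse double neg
  Collect:  op(l, d(d(c, b, l), op(j, l, l), op(b, b)), d(c, c, b), d(l, j, b), b, b)
  Sort:  op(b, b, d(c, c, b), d(d(c, b, l), op(j, l, l), op(b, b)), d(l, j, b), l)
Right:  op(d(d(c, b, l), op(j, neg(neg(l)), l), op(b, b)), neg(neg(d(neg(neg(c)), c, b))), l, b, op(d(l, j, b), b, neg(b)), b)
  Push neg inside:  distribute neg over op and collapse double neg
  Collect terms:  op(d(d(c, b, l), op(j, l, l), op(b, b)), d(c, c, b), l, b, b, d(l, j, b))
  Sort:  op(b, b, d(c, c, b), d(d(c, b, l), op(j, l, l), op(b, b)), d(l, j, b), l)

Answer: yes — both canonical forms are op(b, b, d(c, c, b), d(d(c, b, l), op(j, l, l), op(b, b)), d(l, j, b), l)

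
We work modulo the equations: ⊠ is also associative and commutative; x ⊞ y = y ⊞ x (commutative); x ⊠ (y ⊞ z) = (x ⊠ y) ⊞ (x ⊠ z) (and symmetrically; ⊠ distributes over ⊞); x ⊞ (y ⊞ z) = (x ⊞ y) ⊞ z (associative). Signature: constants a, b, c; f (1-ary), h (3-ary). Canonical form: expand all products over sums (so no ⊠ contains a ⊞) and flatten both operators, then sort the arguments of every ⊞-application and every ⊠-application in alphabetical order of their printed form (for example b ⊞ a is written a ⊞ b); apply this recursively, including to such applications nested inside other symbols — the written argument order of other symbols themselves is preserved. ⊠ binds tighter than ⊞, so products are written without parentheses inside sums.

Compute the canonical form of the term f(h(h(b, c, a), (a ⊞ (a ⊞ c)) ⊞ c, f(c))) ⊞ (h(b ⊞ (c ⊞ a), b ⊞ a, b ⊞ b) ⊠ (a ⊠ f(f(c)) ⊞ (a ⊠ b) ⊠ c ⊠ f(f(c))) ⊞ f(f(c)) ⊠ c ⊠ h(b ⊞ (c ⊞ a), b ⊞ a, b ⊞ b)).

Answer: a ⊠ b ⊠ c ⊠ f(f(c)) ⊠ h(a ⊞ b ⊞ c, a ⊞ b, b ⊞ b) ⊞ a ⊠ f(f(c)) ⊠ h(a ⊞ b ⊞ c, a ⊞ b, b ⊞ b) ⊞ c ⊠ f(f(c)) ⊠ h(a ⊞ b ⊞ c, a ⊞ b, b ⊞ b) ⊞ f(h(h(b, c, a), a ⊞ a ⊞ c ⊞ c, f(c)))

Derivation:
Distribute:  f(h(h(b, c, a), a ⊞ a ⊞ c ⊞ c, f(c))) ⊞ a ⊠ f(f(c)) ⊠ h(a ⊞ b ⊞ c, a ⊞ b, b ⊞ b) ⊞ a ⊠ b ⊠ c ⊠ f(f(c)) ⊠ h(a ⊞ b ⊞ c, a ⊞ b, b ⊞ b) ⊞ c ⊠ f(f(c)) ⊠ h(a ⊞ b ⊞ c, a ⊞ b, b ⊞ b)
Sort:  a ⊠ b ⊠ c ⊠ f(f(c)) ⊠ h(a ⊞ b ⊞ c, a ⊞ b, b ⊞ b) ⊞ a ⊠ f(f(c)) ⊠ h(a ⊞ b ⊞ c, a ⊞ b, b ⊞ b) ⊞ c ⊠ f(f(c)) ⊠ h(a ⊞ b ⊞ c, a ⊞ b, b ⊞ b) ⊞ f(h(h(b, c, a), a ⊞ a ⊞ c ⊞ c, f(c)))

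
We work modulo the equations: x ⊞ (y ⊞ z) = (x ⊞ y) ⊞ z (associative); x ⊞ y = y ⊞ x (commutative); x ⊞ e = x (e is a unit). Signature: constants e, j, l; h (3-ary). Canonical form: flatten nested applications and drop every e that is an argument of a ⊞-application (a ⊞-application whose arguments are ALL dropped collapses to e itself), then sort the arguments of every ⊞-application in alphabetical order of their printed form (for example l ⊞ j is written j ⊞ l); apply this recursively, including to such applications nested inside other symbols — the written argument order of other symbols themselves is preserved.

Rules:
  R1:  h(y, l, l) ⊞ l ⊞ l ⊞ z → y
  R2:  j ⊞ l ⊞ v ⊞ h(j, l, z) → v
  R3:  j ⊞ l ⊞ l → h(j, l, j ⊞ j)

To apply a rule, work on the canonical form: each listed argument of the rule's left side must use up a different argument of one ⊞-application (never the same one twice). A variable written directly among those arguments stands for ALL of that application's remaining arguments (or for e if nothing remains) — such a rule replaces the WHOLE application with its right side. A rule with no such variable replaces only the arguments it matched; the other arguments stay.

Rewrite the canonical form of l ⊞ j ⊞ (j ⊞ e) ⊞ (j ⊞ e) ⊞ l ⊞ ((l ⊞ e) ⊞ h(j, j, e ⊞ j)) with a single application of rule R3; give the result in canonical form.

Answer: h(j, j, j) ⊞ h(j, l, j ⊞ j) ⊞ j ⊞ j ⊞ l

Derivation:
Canonical form:  h(j, j, j) ⊞ j ⊞ j ⊞ j ⊞ l ⊞ l ⊞ l
R3 matches:  uses j, l, l
New term:  h(j, j, j) ⊞ h(j, l, j ⊞ j) ⊞ j ⊞ j ⊞ l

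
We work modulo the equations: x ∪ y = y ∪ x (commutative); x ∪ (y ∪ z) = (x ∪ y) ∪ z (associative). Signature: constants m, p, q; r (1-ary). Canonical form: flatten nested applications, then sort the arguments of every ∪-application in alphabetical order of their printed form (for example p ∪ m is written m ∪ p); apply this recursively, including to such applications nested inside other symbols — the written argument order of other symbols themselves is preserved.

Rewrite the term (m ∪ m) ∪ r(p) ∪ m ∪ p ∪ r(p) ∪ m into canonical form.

Un-nest:  m ∪ m ∪ r(p) ∪ m ∪ p ∪ r(p) ∪ m
Sort:  m ∪ m ∪ m ∪ m ∪ p ∪ r(p) ∪ r(p)

Answer: m ∪ m ∪ m ∪ m ∪ p ∪ r(p) ∪ r(p)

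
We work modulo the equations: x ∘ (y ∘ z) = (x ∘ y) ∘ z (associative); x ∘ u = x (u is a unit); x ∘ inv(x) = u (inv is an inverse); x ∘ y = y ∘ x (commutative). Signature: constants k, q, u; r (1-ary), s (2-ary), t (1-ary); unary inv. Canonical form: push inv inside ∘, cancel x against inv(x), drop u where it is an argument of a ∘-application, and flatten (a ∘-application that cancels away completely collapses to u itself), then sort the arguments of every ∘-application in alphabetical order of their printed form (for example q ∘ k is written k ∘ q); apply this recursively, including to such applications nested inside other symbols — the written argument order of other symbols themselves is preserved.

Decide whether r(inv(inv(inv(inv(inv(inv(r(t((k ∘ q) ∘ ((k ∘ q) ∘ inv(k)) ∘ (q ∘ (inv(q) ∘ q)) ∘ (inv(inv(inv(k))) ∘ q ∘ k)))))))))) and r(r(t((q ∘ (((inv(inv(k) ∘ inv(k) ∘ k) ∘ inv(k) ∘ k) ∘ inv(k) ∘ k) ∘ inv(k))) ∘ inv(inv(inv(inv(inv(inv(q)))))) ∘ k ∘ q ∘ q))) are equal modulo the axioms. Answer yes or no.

Left:  r(inv(inv(inv(inv(inv(inv(r(t((k ∘ q) ∘ ((k ∘ q) ∘ inv(k)) ∘ (q ∘ (inv(q) ∘ q)) ∘ (inv(inv(inv(k))) ∘ q ∘ k))))))))))
  Descend into:  (k ∘ q) ∘ ((k ∘ q) ∘ inv(k)) ∘ (q ∘ (inv(q) ∘ q)) ∘ (inv(inv(inv(k))) ∘ q ∘ k)
  Push inv inside:  distribute inv over ∘ and collapse double inv
  Combine occurrences:  k ∘ q ∘ q ∘ q ∘ q
  Reassemble:  r(r(t(k ∘ q ∘ q ∘ q ∘ q)))
Right:  r(r(t((q ∘ (((inv(inv(k) ∘ inv(k) ∘ k) ∘ inv(k) ∘ k) ∘ inv(k) ∘ k) ∘ inv(k))) ∘ inv(inv(inv(inv(inv(inv(q)))))) ∘ k ∘ q ∘ q)))
  Descend into:  (q ∘ (((inv(inv(k) ∘ inv(k) ∘ k) ∘ inv(k) ∘ k) ∘ inv(k) ∘ k) ∘ inv(k))) ∘ inv(inv(inv(inv(inv(inv(q)))))) ∘ k ∘ q ∘ q
  Push inv inside:  distribute inv over ∘ and collapse double inv
  Combine occurrences:  q ∘ q ∘ q ∘ q ∘ k
  Order the arguments:  k ∘ q ∘ q ∘ q ∘ q
  Put back:  r(r(t(k ∘ q ∘ q ∘ q ∘ q)))

Answer: yes — both canonical forms are r(r(t(k ∘ q ∘ q ∘ q ∘ q)))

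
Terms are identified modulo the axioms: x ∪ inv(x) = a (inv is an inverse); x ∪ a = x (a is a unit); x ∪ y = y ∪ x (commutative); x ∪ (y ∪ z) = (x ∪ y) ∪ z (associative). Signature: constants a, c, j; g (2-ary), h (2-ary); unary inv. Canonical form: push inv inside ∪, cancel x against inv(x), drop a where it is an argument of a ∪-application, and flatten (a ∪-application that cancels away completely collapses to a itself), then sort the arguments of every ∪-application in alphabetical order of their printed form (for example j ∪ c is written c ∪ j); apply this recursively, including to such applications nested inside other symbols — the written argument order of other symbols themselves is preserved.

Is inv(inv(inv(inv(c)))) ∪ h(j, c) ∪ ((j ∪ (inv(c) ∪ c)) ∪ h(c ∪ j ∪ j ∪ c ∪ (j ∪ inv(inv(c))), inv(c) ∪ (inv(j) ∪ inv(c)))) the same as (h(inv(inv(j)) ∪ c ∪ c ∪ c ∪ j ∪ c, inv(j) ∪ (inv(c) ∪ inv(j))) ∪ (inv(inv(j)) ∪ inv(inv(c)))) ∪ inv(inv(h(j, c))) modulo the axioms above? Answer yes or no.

Left:  inv(inv(inv(inv(c)))) ∪ h(j, c) ∪ ((j ∪ (inv(c) ∪ c)) ∪ h(c ∪ j ∪ j ∪ c ∪ (j ∪ inv(inv(c))), inv(c) ∪ (inv(j) ∪ inv(c))))
  Push inv inside:  distribute inv over ∪ and collapse double inv
  Combine occurrences:  c ∪ h(j, c) ∪ j ∪ h(c ∪ c ∪ c ∪ j ∪ j ∪ j, inv(c) ∪ inv(c) ∪ inv(j))
  Order the arguments:  c ∪ h(c ∪ c ∪ c ∪ j ∪ j ∪ j, inv(c) ∪ inv(c) ∪ inv(j)) ∪ h(j, c) ∪ j
Right:  (h(inv(inv(j)) ∪ c ∪ c ∪ c ∪ j ∪ c, inv(j) ∪ (inv(c) ∪ inv(j))) ∪ (inv(inv(j)) ∪ inv(inv(c)))) ∪ inv(inv(h(j, c)))
  Push inv inside:  distribute inv over ∪ and collapse double inv
  Collect:  h(c ∪ c ∪ c ∪ c ∪ j ∪ j, inv(c) ∪ inv(j) ∪ inv(j)) ∪ j ∪ c ∪ h(j, c)
  Order the arguments:  c ∪ h(c ∪ c ∪ c ∪ c ∪ j ∪ j, inv(c) ∪ inv(j) ∪ inv(j)) ∪ h(j, c) ∪ j

Answer: no — c ∪ h(c ∪ c ∪ c ∪ j ∪ j ∪ j, inv(c) ∪ inv(c) ∪ inv(j)) ∪ h(j, c) ∪ j vs c ∪ h(c ∪ c ∪ c ∪ c ∪ j ∪ j, inv(c) ∪ inv(j) ∪ inv(j)) ∪ h(j, c) ∪ j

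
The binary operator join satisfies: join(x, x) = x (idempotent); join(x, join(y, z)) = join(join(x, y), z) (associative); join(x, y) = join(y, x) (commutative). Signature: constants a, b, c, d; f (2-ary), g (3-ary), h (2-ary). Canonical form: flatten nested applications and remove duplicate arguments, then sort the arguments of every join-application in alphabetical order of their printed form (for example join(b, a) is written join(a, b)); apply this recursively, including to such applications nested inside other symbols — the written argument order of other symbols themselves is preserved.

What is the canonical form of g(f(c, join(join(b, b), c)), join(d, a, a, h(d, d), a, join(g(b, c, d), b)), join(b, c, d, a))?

Answer: g(f(c, join(b, c)), join(a, b, d, g(b, c, d), h(d, d)), join(a, b, c, d))

Derivation:
Work inside:  join(d, a, a, h(d, d), a, join(g(b, c, d), b))
Un-nest:  join(d, a, a, h(d, d), a, g(b, c, d), b)
Drop duplicates:  drop duplicate a, a
Order the arguments:  join(a, b, d, g(b, c, d), h(d, d))
Put back:  g(f(c, join(b, c)), join(a, b, d, g(b, c, d), h(d, d)), join(a, b, c, d))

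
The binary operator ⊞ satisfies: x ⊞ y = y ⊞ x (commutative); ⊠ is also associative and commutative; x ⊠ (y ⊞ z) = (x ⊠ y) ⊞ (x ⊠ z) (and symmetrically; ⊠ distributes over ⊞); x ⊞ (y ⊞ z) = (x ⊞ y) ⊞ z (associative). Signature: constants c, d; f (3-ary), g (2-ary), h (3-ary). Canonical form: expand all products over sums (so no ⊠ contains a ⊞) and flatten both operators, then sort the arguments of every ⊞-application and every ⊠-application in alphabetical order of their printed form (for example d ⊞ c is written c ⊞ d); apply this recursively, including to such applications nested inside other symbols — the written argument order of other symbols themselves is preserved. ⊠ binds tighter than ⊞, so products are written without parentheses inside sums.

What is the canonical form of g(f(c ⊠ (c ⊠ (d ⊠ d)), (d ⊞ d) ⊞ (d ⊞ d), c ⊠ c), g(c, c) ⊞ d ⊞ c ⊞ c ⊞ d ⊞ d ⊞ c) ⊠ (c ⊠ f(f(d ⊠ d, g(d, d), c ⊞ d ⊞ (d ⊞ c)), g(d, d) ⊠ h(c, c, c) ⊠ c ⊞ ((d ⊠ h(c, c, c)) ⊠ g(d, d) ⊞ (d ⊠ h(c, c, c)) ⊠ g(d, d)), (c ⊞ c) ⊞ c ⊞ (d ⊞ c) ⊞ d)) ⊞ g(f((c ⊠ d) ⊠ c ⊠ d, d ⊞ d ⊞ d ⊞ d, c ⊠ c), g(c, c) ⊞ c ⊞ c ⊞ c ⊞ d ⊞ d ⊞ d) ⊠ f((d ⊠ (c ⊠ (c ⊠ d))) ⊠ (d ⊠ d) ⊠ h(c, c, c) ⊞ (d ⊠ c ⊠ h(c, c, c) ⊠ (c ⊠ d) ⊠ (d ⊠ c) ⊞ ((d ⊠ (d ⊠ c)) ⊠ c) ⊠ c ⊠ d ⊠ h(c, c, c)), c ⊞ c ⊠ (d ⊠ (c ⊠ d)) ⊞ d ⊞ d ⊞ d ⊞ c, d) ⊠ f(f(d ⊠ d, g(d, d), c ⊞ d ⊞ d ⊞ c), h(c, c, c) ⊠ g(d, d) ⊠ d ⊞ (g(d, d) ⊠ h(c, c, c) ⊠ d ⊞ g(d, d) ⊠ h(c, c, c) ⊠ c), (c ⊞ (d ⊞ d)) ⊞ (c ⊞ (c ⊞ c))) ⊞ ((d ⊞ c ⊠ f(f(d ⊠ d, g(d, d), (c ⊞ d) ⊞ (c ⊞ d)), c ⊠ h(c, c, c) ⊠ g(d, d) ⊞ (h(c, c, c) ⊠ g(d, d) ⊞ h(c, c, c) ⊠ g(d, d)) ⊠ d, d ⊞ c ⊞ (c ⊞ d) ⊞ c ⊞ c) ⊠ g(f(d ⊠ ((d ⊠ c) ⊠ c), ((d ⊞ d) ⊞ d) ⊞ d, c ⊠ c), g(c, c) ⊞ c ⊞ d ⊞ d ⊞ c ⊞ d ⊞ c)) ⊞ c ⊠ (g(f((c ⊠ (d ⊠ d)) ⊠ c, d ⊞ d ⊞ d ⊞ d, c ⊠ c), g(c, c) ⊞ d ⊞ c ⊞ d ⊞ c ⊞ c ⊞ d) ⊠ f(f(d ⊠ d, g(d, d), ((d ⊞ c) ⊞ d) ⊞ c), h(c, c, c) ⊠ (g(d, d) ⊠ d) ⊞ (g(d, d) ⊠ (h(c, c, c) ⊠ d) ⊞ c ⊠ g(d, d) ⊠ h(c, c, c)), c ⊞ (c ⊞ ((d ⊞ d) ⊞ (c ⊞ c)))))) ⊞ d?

Distribute:  c ⊠ f(f(d ⊠ d, g(d, d), c ⊞ c ⊞ d ⊞ d), c ⊠ g(d, d) ⊠ h(c, c, c) ⊞ d ⊠ g(d, d) ⊠ h(c, c, c) ⊞ d ⊠ g(d, d) ⊠ h(c, c, c), c ⊞ c ⊞ c ⊞ c ⊞ d ⊞ d) ⊠ g(f(c ⊠ c ⊠ d ⊠ d, d ⊞ d ⊞ d ⊞ d, c ⊠ c), c ⊞ c ⊞ c ⊞ d ⊞ d ⊞ d ⊞ g(c, c)) ⊞ f(c ⊠ c ⊠ c ⊠ d ⊠ d ⊠ d ⊠ h(c, c, c) ⊞ c ⊠ c ⊠ c ⊠ d ⊠ d ⊠ d ⊠ h(c, c, c) ⊞ c ⊠ c ⊠ d ⊠ d ⊠ d ⊠ d ⊠ h(c, c, c), c ⊞ c ⊞ c ⊠ c ⊠ d ⊠ d ⊞ d ⊞ d ⊞ d, d) ⊠ f(f(d ⊠ d, g(d, d), c ⊞ c ⊞ d ⊞ d), c ⊠ g(d, d) ⊠ h(c, c, c) ⊞ d ⊠ g(d, d) ⊠ h(c, c, c) ⊞ d ⊠ g(d, d) ⊠ h(c, c, c), c ⊞ c ⊞ c ⊞ c ⊞ d ⊞ d) ⊠ g(f(c ⊠ c ⊠ d ⊠ d, d ⊞ d ⊞ d ⊞ d, c ⊠ c), c ⊞ c ⊞ c ⊞ d ⊞ d ⊞ d ⊞ g(c, c)) ⊞ d ⊞ c ⊠ f(f(d ⊠ d, g(d, d), c ⊞ c ⊞ d ⊞ d), c ⊠ g(d, d) ⊠ h(c, c, c) ⊞ d ⊠ g(d, d) ⊠ h(c, c, c) ⊞ d ⊠ g(d, d) ⊠ h(c, c, c), c ⊞ c ⊞ c ⊞ c ⊞ d ⊞ d) ⊠ g(f(c ⊠ c ⊠ d ⊠ d, d ⊞ d ⊞ d ⊞ d, c ⊠ c), c ⊞ c ⊞ c ⊞ d ⊞ d ⊞ d ⊞ g(c, c)) ⊞ c ⊠ f(f(d ⊠ d, g(d, d), c ⊞ c ⊞ d ⊞ d), c ⊠ g(d, d) ⊠ h(c, c, c) ⊞ d ⊠ g(d, d) ⊠ h(c, c, c) ⊞ d ⊠ g(d, d) ⊠ h(c, c, c), c ⊞ c ⊞ c ⊞ c ⊞ d ⊞ d) ⊠ g(f(c ⊠ c ⊠ d ⊠ d, d ⊞ d ⊞ d ⊞ d, c ⊠ c), c ⊞ c ⊞ c ⊞ d ⊞ d ⊞ d ⊞ g(c, c)) ⊞ d
Sort:  c ⊠ f(f(d ⊠ d, g(d, d), c ⊞ c ⊞ d ⊞ d), c ⊠ g(d, d) ⊠ h(c, c, c) ⊞ d ⊠ g(d, d) ⊠ h(c, c, c) ⊞ d ⊠ g(d, d) ⊠ h(c, c, c), c ⊞ c ⊞ c ⊞ c ⊞ d ⊞ d) ⊠ g(f(c ⊠ c ⊠ d ⊠ d, d ⊞ d ⊞ d ⊞ d, c ⊠ c), c ⊞ c ⊞ c ⊞ d ⊞ d ⊞ d ⊞ g(c, c)) ⊞ c ⊠ f(f(d ⊠ d, g(d, d), c ⊞ c ⊞ d ⊞ d), c ⊠ g(d, d) ⊠ h(c, c, c) ⊞ d ⊠ g(d, d) ⊠ h(c, c, c) ⊞ d ⊠ g(d, d) ⊠ h(c, c, c), c ⊞ c ⊞ c ⊞ c ⊞ d ⊞ d) ⊠ g(f(c ⊠ c ⊠ d ⊠ d, d ⊞ d ⊞ d ⊞ d, c ⊠ c), c ⊞ c ⊞ c ⊞ d ⊞ d ⊞ d ⊞ g(c, c)) ⊞ c ⊠ f(f(d ⊠ d, g(d, d), c ⊞ c ⊞ d ⊞ d), c ⊠ g(d, d) ⊠ h(c, c, c) ⊞ d ⊠ g(d, d) ⊠ h(c, c, c) ⊞ d ⊠ g(d, d) ⊠ h(c, c, c), c ⊞ c ⊞ c ⊞ c ⊞ d ⊞ d) ⊠ g(f(c ⊠ c ⊠ d ⊠ d, d ⊞ d ⊞ d ⊞ d, c ⊠ c), c ⊞ c ⊞ c ⊞ d ⊞ d ⊞ d ⊞ g(c, c)) ⊞ d ⊞ d ⊞ f(c ⊠ c ⊠ c ⊠ d ⊠ d ⊠ d ⊠ h(c, c, c) ⊞ c ⊠ c ⊠ c ⊠ d ⊠ d ⊠ d ⊠ h(c, c, c) ⊞ c ⊠ c ⊠ d ⊠ d ⊠ d ⊠ d ⊠ h(c, c, c), c ⊞ c ⊞ c ⊠ c ⊠ d ⊠ d ⊞ d ⊞ d ⊞ d, d) ⊠ f(f(d ⊠ d, g(d, d), c ⊞ c ⊞ d ⊞ d), c ⊠ g(d, d) ⊠ h(c, c, c) ⊞ d ⊠ g(d, d) ⊠ h(c, c, c) ⊞ d ⊠ g(d, d) ⊠ h(c, c, c), c ⊞ c ⊞ c ⊞ c ⊞ d ⊞ d) ⊠ g(f(c ⊠ c ⊠ d ⊠ d, d ⊞ d ⊞ d ⊞ d, c ⊠ c), c ⊞ c ⊞ c ⊞ d ⊞ d ⊞ d ⊞ g(c, c))

Answer: c ⊠ f(f(d ⊠ d, g(d, d), c ⊞ c ⊞ d ⊞ d), c ⊠ g(d, d) ⊠ h(c, c, c) ⊞ d ⊠ g(d, d) ⊠ h(c, c, c) ⊞ d ⊠ g(d, d) ⊠ h(c, c, c), c ⊞ c ⊞ c ⊞ c ⊞ d ⊞ d) ⊠ g(f(c ⊠ c ⊠ d ⊠ d, d ⊞ d ⊞ d ⊞ d, c ⊠ c), c ⊞ c ⊞ c ⊞ d ⊞ d ⊞ d ⊞ g(c, c)) ⊞ c ⊠ f(f(d ⊠ d, g(d, d), c ⊞ c ⊞ d ⊞ d), c ⊠ g(d, d) ⊠ h(c, c, c) ⊞ d ⊠ g(d, d) ⊠ h(c, c, c) ⊞ d ⊠ g(d, d) ⊠ h(c, c, c), c ⊞ c ⊞ c ⊞ c ⊞ d ⊞ d) ⊠ g(f(c ⊠ c ⊠ d ⊠ d, d ⊞ d ⊞ d ⊞ d, c ⊠ c), c ⊞ c ⊞ c ⊞ d ⊞ d ⊞ d ⊞ g(c, c)) ⊞ c ⊠ f(f(d ⊠ d, g(d, d), c ⊞ c ⊞ d ⊞ d), c ⊠ g(d, d) ⊠ h(c, c, c) ⊞ d ⊠ g(d, d) ⊠ h(c, c, c) ⊞ d ⊠ g(d, d) ⊠ h(c, c, c), c ⊞ c ⊞ c ⊞ c ⊞ d ⊞ d) ⊠ g(f(c ⊠ c ⊠ d ⊠ d, d ⊞ d ⊞ d ⊞ d, c ⊠ c), c ⊞ c ⊞ c ⊞ d ⊞ d ⊞ d ⊞ g(c, c)) ⊞ d ⊞ d ⊞ f(c ⊠ c ⊠ c ⊠ d ⊠ d ⊠ d ⊠ h(c, c, c) ⊞ c ⊠ c ⊠ c ⊠ d ⊠ d ⊠ d ⊠ h(c, c, c) ⊞ c ⊠ c ⊠ d ⊠ d ⊠ d ⊠ d ⊠ h(c, c, c), c ⊞ c ⊞ c ⊠ c ⊠ d ⊠ d ⊞ d ⊞ d ⊞ d, d) ⊠ f(f(d ⊠ d, g(d, d), c ⊞ c ⊞ d ⊞ d), c ⊠ g(d, d) ⊠ h(c, c, c) ⊞ d ⊠ g(d, d) ⊠ h(c, c, c) ⊞ d ⊠ g(d, d) ⊠ h(c, c, c), c ⊞ c ⊞ c ⊞ c ⊞ d ⊞ d) ⊠ g(f(c ⊠ c ⊠ d ⊠ d, d ⊞ d ⊞ d ⊞ d, c ⊠ c), c ⊞ c ⊞ c ⊞ d ⊞ d ⊞ d ⊞ g(c, c))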